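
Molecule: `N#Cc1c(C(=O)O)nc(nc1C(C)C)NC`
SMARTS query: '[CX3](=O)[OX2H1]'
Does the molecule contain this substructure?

Yes

The pattern [CX3](=O)[OX2H1] describes an sp2 carbon double-bonded to O and single-bonded to an -OH oxygen — a carboxylic acid.
The molecule carries a carboxylic acid group (-C(=O)OH), whose atoms satisfy every constraint of the query, so the pattern matches.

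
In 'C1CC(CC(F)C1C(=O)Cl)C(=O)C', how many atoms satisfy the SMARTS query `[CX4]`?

7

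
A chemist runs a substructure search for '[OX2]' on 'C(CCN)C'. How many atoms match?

0

The query [OX2] means: aliphatic oxygen with two total connections — ether, hydroxyl, or ester single-bond O.
Check the 5 heavy atoms by environment: 4× C (X4) → no; 1× N (X3) → no.
No environment satisfies the query, so 0 matching atoms.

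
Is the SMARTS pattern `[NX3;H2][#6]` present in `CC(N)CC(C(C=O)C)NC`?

Yes

The pattern [NX3;H2][#6] describes a trivalent nitrogen with two H attached to carbon — a primary amine.
The molecule carries a primary amino group (-NH2), whose atoms satisfy every constraint of the query, so the pattern matches.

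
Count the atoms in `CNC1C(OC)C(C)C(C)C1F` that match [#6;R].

5

The query [#6;R] means: carbon that is part of a ring.
Check the 12 heavy atoms by environment: 5× C (in 5-ring) → match; 1× F (acyclic) → no; 4× C (acyclic) → no; 1× O (acyclic) → no; 1× N (acyclic) → no.
That gives 5 matching atoms.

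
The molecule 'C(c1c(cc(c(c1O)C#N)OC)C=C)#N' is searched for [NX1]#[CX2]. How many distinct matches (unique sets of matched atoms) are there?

2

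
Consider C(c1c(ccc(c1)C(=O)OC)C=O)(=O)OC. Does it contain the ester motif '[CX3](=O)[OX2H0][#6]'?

The pattern [CX3](=O)[OX2H0][#6] describes a carbonyl carbon bonded to an oxygen that is itself bonded to carbon (no H on that O) — an ester.
The molecule carries a methyl-ester group (-C(=O)OCH3), whose atoms satisfy every constraint of the query, so the pattern matches.

Yes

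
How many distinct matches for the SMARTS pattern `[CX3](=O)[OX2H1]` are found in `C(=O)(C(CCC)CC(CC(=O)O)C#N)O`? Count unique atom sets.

2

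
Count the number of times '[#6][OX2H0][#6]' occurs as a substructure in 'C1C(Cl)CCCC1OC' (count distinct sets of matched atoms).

1

[#6][OX2H0][#6] is the SMARTS for an ether: an aliphatic oxygen bridging two carbons with no H on the oxygen.
Exactly one fragment in the molecule meets all constraints, giving 1 match.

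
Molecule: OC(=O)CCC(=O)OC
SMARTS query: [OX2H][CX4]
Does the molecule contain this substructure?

No

The pattern [OX2H][CX4] describes a hydroxyl oxygen bound to an sp3 (X4) carbon — an aliphatic alcohol.
The closest candidate here is a carboxylic acid group (-C(=O)OH), but the -OH is on a CX3 carbonyl carbon, not a CX4 carbon. No other fragment satisfies the full query, so there is no match.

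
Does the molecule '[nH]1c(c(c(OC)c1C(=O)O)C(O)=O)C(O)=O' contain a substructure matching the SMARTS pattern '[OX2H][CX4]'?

The pattern [OX2H][CX4] describes a hydroxyl oxygen bound to an sp3 (X4) carbon — an aliphatic alcohol.
The closest candidate here is a carboxylic acid group (-C(=O)OH), but the -OH is on a CX3 carbonyl carbon, not a CX4 carbon. No other fragment satisfies the full query, so there is no match.

No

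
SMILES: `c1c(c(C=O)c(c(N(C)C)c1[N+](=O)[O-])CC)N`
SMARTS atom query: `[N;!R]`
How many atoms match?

3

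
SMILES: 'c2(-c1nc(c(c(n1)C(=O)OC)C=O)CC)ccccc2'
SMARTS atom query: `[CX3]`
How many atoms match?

Check the 20 heavy atoms by environment: 2× n (aromatic, X2) → no; 10× c (aromatic, X3) → no; 2× C (X3) → match; 2× O (X1) → no; 3× C (X4) → no; 1× O (X2) → no.
That gives 2 matching atoms.

2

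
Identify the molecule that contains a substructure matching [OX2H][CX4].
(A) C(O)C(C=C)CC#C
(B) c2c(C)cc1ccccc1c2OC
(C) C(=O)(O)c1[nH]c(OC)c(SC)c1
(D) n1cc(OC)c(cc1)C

A

[OX2H][CX4] describes a hydroxyl oxygen bound to an sp3 (X4) carbon (an aliphatic alcohol).
(A) contains a hydroxyl group (-OH), which satisfies every atom and bond constraint.
(B) has a methoxy ether (-OCH3) but the oxygen has H0 (ether), not H1.
(C) has a carboxylic acid group (-C(=O)OH) but the -OH is on a CX3 carbonyl carbon, not a CX4 carbon.
(D) has a methoxy ether (-OCH3) but the oxygen has H0 (ether), not H1.
So the answer is (A).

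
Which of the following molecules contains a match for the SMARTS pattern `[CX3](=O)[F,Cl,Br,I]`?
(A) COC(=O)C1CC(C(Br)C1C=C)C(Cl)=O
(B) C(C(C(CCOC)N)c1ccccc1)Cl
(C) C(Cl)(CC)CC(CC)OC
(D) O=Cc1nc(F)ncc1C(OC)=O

A

[CX3](=O)[F,Cl,Br,I] describes a carbonyl carbon bonded to a halogen (an acyl halide).
(A) contains an acyl chloride (-C(=O)Cl), which satisfies every atom and bond constraint.
(B) has a chloro substituent but the Cl is not on a carbonyl carbon.
(C) has a chloro substituent but the Cl is not on a carbonyl carbon.
(D) has a methyl-ester group (-C(=O)OCH3) but the carbonyl is bonded to -O-C, not to a halogen.
So the answer is (A).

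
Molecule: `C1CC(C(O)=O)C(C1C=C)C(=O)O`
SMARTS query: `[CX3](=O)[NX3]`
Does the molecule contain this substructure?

The pattern [CX3](=O)[NX3] describes a carbonyl carbon bonded to a trivalent nitrogen — an amide.
The closest candidate here is a carboxylic acid group (-C(=O)OH), but the carbonyl is bonded to O, not to an NX3 nitrogen. No other fragment satisfies the full query, so there is no match.

No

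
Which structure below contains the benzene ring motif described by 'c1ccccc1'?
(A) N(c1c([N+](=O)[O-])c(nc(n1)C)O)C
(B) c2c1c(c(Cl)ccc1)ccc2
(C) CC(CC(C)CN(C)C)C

B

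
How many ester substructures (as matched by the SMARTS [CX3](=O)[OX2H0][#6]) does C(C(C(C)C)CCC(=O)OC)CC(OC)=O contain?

2

[CX3](=O)[OX2H0][#6] is the SMARTS for an ester: a carbonyl carbon bonded to an oxygen that is itself bonded to carbon (no H on that O).
The molecule carries 2 separate instances of a methyl-ester group (-C(=O)OCH3) meeting every constraint; each maps to a distinct set of atoms, giving 2 matches.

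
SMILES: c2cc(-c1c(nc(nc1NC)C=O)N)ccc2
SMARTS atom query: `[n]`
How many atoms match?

2

Check the 17 heavy atoms by environment: 2× n (aromatic) → match; 10× c (aromatic) → no; 2× N → no; 2× C → no; 1× O → no.
That gives 2 matching atoms.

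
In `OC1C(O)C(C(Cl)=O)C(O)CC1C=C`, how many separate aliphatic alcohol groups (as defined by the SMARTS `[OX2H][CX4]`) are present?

3

[OX2H][CX4] is the SMARTS for an aliphatic alcohol: a hydroxyl oxygen bound to an sp3 (X4) carbon.
The molecule carries 3 separate instances of a hydroxyl group (-OH) meeting every constraint; each maps to a distinct set of atoms, giving 3 matches.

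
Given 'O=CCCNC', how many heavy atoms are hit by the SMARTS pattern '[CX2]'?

0

The query [CX2] means: C with X2: aliphatic carbon with exactly 2 total connections.
Check the 6 heavy atoms by environment: 3× C (X4) → no; 1× N (X3) → no; 1× C (X3) → no; 1× O (X1) → no.
No environment satisfies the query, so 0 matching atoms.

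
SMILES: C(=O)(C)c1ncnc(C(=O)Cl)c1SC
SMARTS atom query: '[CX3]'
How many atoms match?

Check the 14 heavy atoms by environment: 2× n (aromatic, X2) → no; 4× c (aromatic, X3) → no; 2× C (X3) → match; 2× O (X1) → no; 2× C (X4) → no; 1× S (X2) → no; 1× Cl (X1) → no.
That gives 2 matching atoms.

2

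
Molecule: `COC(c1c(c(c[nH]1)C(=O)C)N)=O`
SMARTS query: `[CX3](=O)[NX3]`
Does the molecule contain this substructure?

No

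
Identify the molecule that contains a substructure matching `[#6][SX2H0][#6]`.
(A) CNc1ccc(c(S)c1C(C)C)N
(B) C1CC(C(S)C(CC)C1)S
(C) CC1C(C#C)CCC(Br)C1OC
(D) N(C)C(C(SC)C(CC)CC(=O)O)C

D

[#6][SX2H0][#6] describes an aliphatic sulfur bridging two carbons with no H on the sulfur (a thioether).
(A) has a thiol (-SH) but the sulfur has H1, not H0 bridging two carbons.
(B) has a thiol (-SH) but the sulfur has H1, not H0 bridging two carbons.
(C) has a methoxy ether (-OCH3) but the bridging atom is O, not S.
(D) contains a methylthio ether (-SCH3), which satisfies every atom and bond constraint.
So the answer is (D).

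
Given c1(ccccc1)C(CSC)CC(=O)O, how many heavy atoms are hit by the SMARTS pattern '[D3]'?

3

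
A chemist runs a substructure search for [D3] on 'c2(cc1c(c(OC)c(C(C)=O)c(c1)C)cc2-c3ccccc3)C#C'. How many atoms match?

9

The query [D3] means: atom with exactly three heavy-atom neighbours.
Check the 24 heavy atoms by environment: 8× c (aromatic, D3) → match; 8× c (aromatic, D2) → no; 4× C (D1) → no; 1× C (D3) → match; 1× O (D1) → no; 1× O (D2) → no; 1× C (D2) → no.
Summing the matching environments: 8 + 1 = 9 matching atoms.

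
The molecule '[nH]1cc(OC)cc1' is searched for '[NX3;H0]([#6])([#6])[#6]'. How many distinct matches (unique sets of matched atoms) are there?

0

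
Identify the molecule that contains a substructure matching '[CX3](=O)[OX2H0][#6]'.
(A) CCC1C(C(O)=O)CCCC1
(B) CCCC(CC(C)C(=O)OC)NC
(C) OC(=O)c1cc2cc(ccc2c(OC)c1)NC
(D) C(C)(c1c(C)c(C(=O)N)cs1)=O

[CX3](=O)[OX2H0][#6] describes a carbonyl carbon bonded to an oxygen that is itself bonded to carbon (no H on that O) (an ester).
(A) has a carboxylic acid group (-C(=O)OH) but the singly-bonded O carries H (OX2H1, not H0).
(B) contains a methyl-ester group (-C(=O)OCH3), which satisfies every atom and bond constraint.
(C) has a methoxy ether (-OCH3) but the ether oxygen is not adjacent to a C=O carbon.
(D) has a primary amide (-C(=O)NH2) but the carbonyl is bonded to N, not to an O-C linkage.
So the answer is (B).

B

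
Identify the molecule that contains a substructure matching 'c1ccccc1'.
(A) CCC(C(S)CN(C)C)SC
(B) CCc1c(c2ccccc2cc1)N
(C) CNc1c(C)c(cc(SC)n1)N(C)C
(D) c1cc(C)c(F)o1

c1ccccc1 describes six aromatic carbons in a ring (a benzene ring).
(A) has a methyl group (-CH3) but no six-membered all-carbon aromatic ring is present.
(B) contains the required atom environment, so the pattern matches.
(C) has a methyl group (-CH3) but no six-membered all-carbon aromatic ring is present.
(D) has a methyl group (-CH3) but no six-membered all-carbon aromatic ring is present.
So the answer is (B).

B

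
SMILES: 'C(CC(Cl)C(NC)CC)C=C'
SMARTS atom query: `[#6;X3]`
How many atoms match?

2

The query [#6;X3] means: any carbon (aromatic or not) with three total connections.
Check the 11 heavy atoms by environment: 7× C (X4) → no; 2× C (X3) → match; 1× N (X3) → no; 1× Cl (X1) → no.
That gives 2 matching atoms.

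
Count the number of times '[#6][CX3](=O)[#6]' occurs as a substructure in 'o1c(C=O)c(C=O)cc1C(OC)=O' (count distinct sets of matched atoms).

[#6][CX3](=O)[#6] is the SMARTS for a ketone: a carbonyl carbon (no H) flanked by two carbons.
The molecule has an aldehyde (-CHO), but the carbonyl carbon has H1, so it is not flanked by two carbons; nothing else fits, so there are 0 matches.

0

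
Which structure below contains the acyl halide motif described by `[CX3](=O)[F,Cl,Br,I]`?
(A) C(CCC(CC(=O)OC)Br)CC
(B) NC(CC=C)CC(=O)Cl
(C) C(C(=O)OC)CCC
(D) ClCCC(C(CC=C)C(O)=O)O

[CX3](=O)[F,Cl,Br,I] describes a carbonyl carbon bonded to a halogen (an acyl halide).
(A) has a methyl-ester group (-C(=O)OCH3) but the carbonyl is bonded to -O-C, not to a halogen.
(B) contains an acyl chloride (-C(=O)Cl), which satisfies every atom and bond constraint.
(C) has a methyl-ester group (-C(=O)OCH3) but the carbonyl is bonded to -O-C, not to a halogen.
(D) has a carboxylic acid group (-C(=O)OH) but the carbonyl is bonded to -OH, not to a halogen.
So the answer is (B).

B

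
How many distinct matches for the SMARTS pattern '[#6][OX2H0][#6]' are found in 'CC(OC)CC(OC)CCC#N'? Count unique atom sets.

2

[#6][OX2H0][#6] is the SMARTS for an ether: an aliphatic oxygen bridging two carbons with no H on the oxygen.
The molecule carries 2 separate instances of a methoxy ether (-OCH3) meeting every constraint; each maps to a distinct set of atoms, giving 2 matches.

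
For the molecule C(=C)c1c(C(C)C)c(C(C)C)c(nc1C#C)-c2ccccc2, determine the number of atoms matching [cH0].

6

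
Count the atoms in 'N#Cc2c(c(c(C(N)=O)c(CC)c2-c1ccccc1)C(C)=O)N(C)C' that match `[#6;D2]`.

The query [#6;D2] means: any carbon bonded to exactly two heavy atoms.
Check the 25 heavy atoms by environment: 7× c (aromatic, D3) → no; 5× c (aromatic, D2) → match; 2× C (D3) → no; 2× O (D1) → no; 4× C (D1) → no; 1× N (D3) → no; 2× C (D2) → match; 2× N (D1) → no.
Summing the matching environments: 5 + 2 = 7 matching atoms.

7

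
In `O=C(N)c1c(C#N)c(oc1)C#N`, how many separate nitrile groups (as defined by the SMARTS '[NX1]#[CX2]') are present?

2

[NX1]#[CX2] is the SMARTS for a nitrile: a nitrogen triple-bonded to a two-connected carbon.
The molecule carries 2 separate instances of a nitrile (-C#N) meeting every constraint; each maps to a distinct set of atoms, giving 2 matches.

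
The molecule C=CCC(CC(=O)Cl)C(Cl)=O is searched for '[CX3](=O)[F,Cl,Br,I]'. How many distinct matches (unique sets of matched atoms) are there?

2

[CX3](=O)[F,Cl,Br,I] is the SMARTS for an acyl halide: a carbonyl carbon bonded to a halogen.
The molecule carries 2 separate instances of an acyl chloride (-C(=O)Cl) meeting every constraint; each maps to a distinct set of atoms, giving 2 matches.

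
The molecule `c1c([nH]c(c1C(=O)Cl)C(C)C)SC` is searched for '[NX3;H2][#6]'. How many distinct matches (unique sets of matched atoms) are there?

0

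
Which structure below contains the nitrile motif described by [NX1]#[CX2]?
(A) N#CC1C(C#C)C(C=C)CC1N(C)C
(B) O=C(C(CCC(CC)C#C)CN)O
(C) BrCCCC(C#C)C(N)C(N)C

A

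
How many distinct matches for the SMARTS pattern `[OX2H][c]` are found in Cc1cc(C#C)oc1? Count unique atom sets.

[OX2H][c] is the SMARTS for a phenol: a hydroxyl oxygen attached to an aromatic carbon.
No fragment in the molecule satisfies every constraint, giving 0 matches.

0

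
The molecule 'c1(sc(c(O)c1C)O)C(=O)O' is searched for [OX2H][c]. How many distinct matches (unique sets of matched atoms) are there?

2

[OX2H][c] is the SMARTS for a phenol: a hydroxyl oxygen attached to an aromatic carbon.
The molecule carries 2 separate instances of a hydroxyl group (-OH) meeting every constraint; each maps to a distinct set of atoms, giving 2 matches.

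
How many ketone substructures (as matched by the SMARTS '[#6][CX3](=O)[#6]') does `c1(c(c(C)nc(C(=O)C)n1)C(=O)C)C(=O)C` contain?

3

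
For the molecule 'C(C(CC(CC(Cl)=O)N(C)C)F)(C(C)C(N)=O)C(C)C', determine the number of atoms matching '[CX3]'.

2

Check the 20 heavy atoms by environment: 12× C (X4) → no; 2× C (X3) → match; 2× O (X1) → no; 2× N (X3) → no; 1× Cl (X1) → no; 1× F (X1) → no.
That gives 2 matching atoms.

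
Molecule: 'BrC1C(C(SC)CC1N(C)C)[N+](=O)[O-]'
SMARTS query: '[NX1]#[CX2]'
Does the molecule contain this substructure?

The pattern [NX1]#[CX2] describes a nitrogen triple-bonded to a two-connected carbon — a nitrile.
The closest candidate here is a nitro group (-[N+](=O)[O-]), but there is no C#N triple bond. No other fragment satisfies the full query, so there is no match.

No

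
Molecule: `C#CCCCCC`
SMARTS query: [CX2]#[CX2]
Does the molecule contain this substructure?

Yes

The pattern [CX2]#[CX2] describes a carbon-carbon triple bond — an alkyne.
The molecule carries an ethynyl group (-C#CH), whose atoms satisfy every constraint of the query, so the pattern matches.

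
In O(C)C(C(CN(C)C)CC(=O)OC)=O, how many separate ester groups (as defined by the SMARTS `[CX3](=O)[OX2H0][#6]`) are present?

[CX3](=O)[OX2H0][#6] is the SMARTS for an ester: a carbonyl carbon bonded to an oxygen that is itself bonded to carbon (no H on that O).
The molecule carries 2 separate instances of a methyl-ester group (-C(=O)OCH3) meeting every constraint; each maps to a distinct set of atoms, giving 2 matches.

2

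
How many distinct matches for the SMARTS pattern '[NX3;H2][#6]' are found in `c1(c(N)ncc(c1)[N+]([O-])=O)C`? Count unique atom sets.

[NX3;H2][#6] is the SMARTS for a primary amine: a trivalent nitrogen with two H attached to carbon.
Exactly one fragment in the molecule meets all constraints, giving 1 match.

1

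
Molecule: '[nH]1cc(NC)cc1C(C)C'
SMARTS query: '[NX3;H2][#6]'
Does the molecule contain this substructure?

The pattern [NX3;H2][#6] describes a trivalent nitrogen with two H attached to carbon — a primary amine.
The closest candidate here is an N-methylamino group (-NHCH3), but the nitrogen bears two carbons and only one H (H1), not H2. No other fragment satisfies the full query, so there is no match.

No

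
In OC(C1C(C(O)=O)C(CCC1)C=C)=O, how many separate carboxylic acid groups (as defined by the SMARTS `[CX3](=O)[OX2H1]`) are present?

2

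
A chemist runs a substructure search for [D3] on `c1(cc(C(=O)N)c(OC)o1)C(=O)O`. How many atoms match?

5

The query [D3] means: atom with exactly three heavy-atom neighbours.
Check the 13 heavy atoms by environment: 1× o (aromatic, D2) → no; 3× c (aromatic, D3) → match; 1× c (aromatic, D2) → no; 2× C (D3) → match; 3× O (D1) → no; 1× N (D1) → no; 1× O (D2) → no; 1× C (D1) → no.
Summing the matching environments: 3 + 2 = 5 matching atoms.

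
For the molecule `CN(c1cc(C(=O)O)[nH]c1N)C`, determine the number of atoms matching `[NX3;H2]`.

1

The query [NX3;H2] means: aliphatic N with 3 total connections, two of them H — an -NH2 nitrogen (amine or amide).
Check the 12 heavy atoms by environment: 1× n (aromatic, H1, X3) → no; 3× c (aromatic, H0, X3) → no; 1× c (aromatic, H1, X3) → no; 1× N (H0, X3) → no; 2× C (H3, X4) → no; 1× N (H2, X3) → match; 1× C (H0, X3) → no; 1× O (H0, X1) → no; 1× O (H1, X2) → no.
That gives 1 matching atom.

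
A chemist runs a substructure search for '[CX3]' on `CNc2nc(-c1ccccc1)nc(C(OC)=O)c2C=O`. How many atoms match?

2

The query [CX3] means: C with X3: aliphatic carbon with exactly 3 total connections.
Check the 20 heavy atoms by environment: 2× n (aromatic, X2) → no; 10× c (aromatic, X3) → no; 1× N (X3) → no; 2× C (X4) → no; 2× C (X3) → match; 2× O (X1) → no; 1× O (X2) → no.
That gives 2 matching atoms.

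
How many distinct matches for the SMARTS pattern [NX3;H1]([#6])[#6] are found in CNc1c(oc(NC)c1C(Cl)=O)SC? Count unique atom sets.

2

[NX3;H1]([#6])[#6] is the SMARTS for a secondary amine: a trivalent nitrogen with one H, bonded to two carbons.
The molecule carries 2 separate instances of an N-methylamino group (-NHCH3) meeting every constraint; each maps to a distinct set of atoms, giving 2 matches.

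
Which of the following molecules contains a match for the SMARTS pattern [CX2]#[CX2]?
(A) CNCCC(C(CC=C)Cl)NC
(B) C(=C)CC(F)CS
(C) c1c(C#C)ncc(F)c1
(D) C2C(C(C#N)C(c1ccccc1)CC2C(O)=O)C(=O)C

[CX2]#[CX2] describes a carbon-carbon triple bond (an alkyne).
(A) has a vinyl group (-CH=CH2) but the C=C is a double bond; both carbons are CX3, not CX2.
(B) has a vinyl group (-CH=CH2) but the C=C is a double bond; both carbons are CX3, not CX2.
(C) contains an ethynyl group (-C#CH), which satisfies every atom and bond constraint.
(D) has a nitrile (-C#N) but the triple bond is C#N, not C#C.
So the answer is (C).

C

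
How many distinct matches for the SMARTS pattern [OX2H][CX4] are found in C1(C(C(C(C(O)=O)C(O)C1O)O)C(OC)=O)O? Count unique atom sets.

4

[OX2H][CX4] is the SMARTS for an aliphatic alcohol: a hydroxyl oxygen bound to an sp3 (X4) carbon.
The molecule carries 4 separate instances of a hydroxyl group (-OH) meeting every constraint; each maps to a distinct set of atoms, giving 4 matches.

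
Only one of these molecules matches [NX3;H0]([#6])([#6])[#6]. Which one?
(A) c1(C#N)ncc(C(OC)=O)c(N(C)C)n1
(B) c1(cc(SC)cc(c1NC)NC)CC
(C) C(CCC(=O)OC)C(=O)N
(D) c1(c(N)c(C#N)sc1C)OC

[NX3;H0]([#6])([#6])[#6] describes a trivalent nitrogen with no H, bonded to three carbons (a tertiary amine).
(A) contains a dimethylamino group (-N(CH3)2), which satisfies every atom and bond constraint.
(B) has an N-methylamino group (-NHCH3) but the nitrogen still has one H (H1), not H0.
(C) has a primary amide (-C(=O)NH2) but the amide nitrogen has H2 and only one carbon neighbour.
(D) has a primary amino group (-NH2) but the nitrogen has H2, not H0 with three carbons.
So the answer is (A).

A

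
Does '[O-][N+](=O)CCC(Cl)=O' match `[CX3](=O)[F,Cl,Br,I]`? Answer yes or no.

Yes

The pattern [CX3](=O)[F,Cl,Br,I] describes a carbonyl carbon bonded to a halogen — an acyl halide.
The molecule carries an acyl chloride (-C(=O)Cl), whose atoms satisfy every constraint of the query, so the pattern matches.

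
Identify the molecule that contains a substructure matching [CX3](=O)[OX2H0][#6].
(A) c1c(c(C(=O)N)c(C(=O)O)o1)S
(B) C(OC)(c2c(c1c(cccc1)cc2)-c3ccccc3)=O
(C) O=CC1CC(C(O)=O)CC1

B

[CX3](=O)[OX2H0][#6] describes a carbonyl carbon bonded to an oxygen that is itself bonded to carbon (no H on that O) (an ester).
(A) has a carboxylic acid group (-C(=O)OH) but the singly-bonded O carries H (OX2H1, not H0).
(B) contains a methyl-ester group (-C(=O)OCH3), which satisfies every atom and bond constraint.
(C) has a carboxylic acid group (-C(=O)OH) but the singly-bonded O carries H (OX2H1, not H0).
So the answer is (B).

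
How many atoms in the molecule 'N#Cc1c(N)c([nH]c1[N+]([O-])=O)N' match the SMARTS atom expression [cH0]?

Check the 12 heavy atoms by environment: 1× n (aromatic, H1) → no; 4× c (aromatic, H0) → match; 2× N (H2) → no; 1× N (charge +1, H0) → no; 1× O (charge -1, H0) → no; 1× O (H0) → no; 1× C (H0) → no; 1× N (H0) → no.
That gives 4 matching atoms.

4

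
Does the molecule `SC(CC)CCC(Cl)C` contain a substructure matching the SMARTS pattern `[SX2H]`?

Yes

The pattern [SX2H] describes an aliphatic sulfur with two connections, one being H — a thiol.
The molecule carries a thiol (-SH), whose atoms satisfy every constraint of the query, so the pattern matches.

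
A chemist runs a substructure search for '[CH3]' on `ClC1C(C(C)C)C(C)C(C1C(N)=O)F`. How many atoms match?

3

The query [CH3] means: aliphatic carbon with exactly three hydrogens.
Check the 14 heavy atoms by environment: 6× C (H1) → no; 1× C (H0) → no; 1× O (H0) → no; 1× N (H2) → no; 3× C (H3) → match; 1× F (H0) → no; 1× Cl (H0) → no.
That gives 3 matching atoms.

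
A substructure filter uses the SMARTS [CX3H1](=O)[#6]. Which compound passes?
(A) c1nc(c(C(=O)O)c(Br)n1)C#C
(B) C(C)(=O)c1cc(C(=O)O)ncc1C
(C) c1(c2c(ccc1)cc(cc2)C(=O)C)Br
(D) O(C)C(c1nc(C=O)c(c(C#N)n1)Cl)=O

D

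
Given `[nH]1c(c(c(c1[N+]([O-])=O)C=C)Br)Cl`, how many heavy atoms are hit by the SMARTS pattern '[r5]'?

5

Check the 12 heavy atoms by environment: 1× n (aromatic, in 5-ring) → match; 4× c (aromatic, in 5-ring) → match; 2× C (acyclic) → no; 1× Br (acyclic) → no; 1× Cl (acyclic) → no; 1× N (charge +1, acyclic) → no; 1× O (charge -1, acyclic) → no; 1× O (acyclic) → no.
Summing the matching environments: 1 + 4 = 5 matching atoms.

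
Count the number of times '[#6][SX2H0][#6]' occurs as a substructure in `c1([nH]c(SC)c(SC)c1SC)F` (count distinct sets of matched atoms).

3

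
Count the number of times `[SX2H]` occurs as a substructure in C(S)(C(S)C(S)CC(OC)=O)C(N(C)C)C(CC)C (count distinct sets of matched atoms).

[SX2H] is the SMARTS for a thiol: an aliphatic sulfur with two connections, one being H.
The molecule carries 3 separate instances of a thiol (-SH) meeting every constraint; each maps to a distinct set of atoms, giving 3 matches.

3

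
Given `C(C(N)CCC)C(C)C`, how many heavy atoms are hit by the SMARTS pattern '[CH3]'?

The query [CH3] means: aliphatic carbon with exactly three hydrogens.
Check the 9 heavy atoms by environment: 3× C (H2) → no; 2× C (H1) → no; 1× N (H2) → no; 3× C (H3) → match.
That gives 3 matching atoms.

3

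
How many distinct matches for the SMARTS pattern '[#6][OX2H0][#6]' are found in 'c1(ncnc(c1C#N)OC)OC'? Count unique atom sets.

2

[#6][OX2H0][#6] is the SMARTS for an ether: an aliphatic oxygen bridging two carbons with no H on the oxygen.
The molecule carries 2 separate instances of a methoxy ether (-OCH3) meeting every constraint; each maps to a distinct set of atoms, giving 2 matches.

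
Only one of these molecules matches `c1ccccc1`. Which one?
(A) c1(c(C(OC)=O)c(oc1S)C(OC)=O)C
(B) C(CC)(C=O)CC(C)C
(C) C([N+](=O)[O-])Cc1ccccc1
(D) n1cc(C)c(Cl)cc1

c1ccccc1 describes six aromatic carbons in a ring (a benzene ring).
(A) has a methyl group (-CH3) but no six-membered all-carbon aromatic ring is present.
(B) has a methyl group (-CH3) but no six-membered all-carbon aromatic ring is present.
(C) contains a phenyl ring, which satisfies every atom and bond constraint.
(D) has a methyl group (-CH3) but no six-membered all-carbon aromatic ring is present.
So the answer is (C).

C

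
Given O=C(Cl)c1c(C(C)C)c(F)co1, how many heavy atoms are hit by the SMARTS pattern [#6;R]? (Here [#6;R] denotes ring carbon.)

Check the 12 heavy atoms by environment: 1× o (aromatic, in 5-ring) → no; 4× c (aromatic, in 5-ring) → match; 4× C (acyclic) → no; 1× O (acyclic) → no; 1× Cl (acyclic) → no; 1× F (acyclic) → no.
That gives 4 matching atoms.

4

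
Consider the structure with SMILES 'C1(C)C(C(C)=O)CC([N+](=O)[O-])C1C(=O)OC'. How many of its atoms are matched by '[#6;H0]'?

The query [#6;H0] means: any carbon with no attached hydrogen.
Check the 16 heavy atoms by environment: 1× C (H2) → no; 4× C (H1) → no; 1× N (charge +1, H0) → no; 1× O (charge -1, H0) → no; 4× O (H0) → no; 3× C (H3) → no; 2× C (H0) → match.
That gives 2 matching atoms.

2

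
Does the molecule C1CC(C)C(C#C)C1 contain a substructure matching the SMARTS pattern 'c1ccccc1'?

No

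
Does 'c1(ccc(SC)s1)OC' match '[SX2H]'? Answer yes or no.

No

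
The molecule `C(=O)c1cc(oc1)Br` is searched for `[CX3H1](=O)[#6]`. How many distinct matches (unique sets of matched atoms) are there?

1

[CX3H1](=O)[#6] is the SMARTS for an aldehyde: an sp2 carbon with one H, double-bonded to O and single-bonded to carbon.
Exactly one fragment in the molecule meets all constraints, giving 1 match.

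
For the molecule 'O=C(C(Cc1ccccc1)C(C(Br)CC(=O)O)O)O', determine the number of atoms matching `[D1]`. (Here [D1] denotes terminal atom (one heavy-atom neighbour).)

6

The query [D1] means: atom with exactly one heavy-atom neighbour (degree 1).
Check the 19 heavy atoms by environment: 2× C (D2) → no; 5× C (D3) → no; 1× c (aromatic, D3) → no; 5× c (aromatic, D2) → no; 5× O (D1) → match; 1× Br (D1) → match.
Summing the matching environments: 5 + 1 = 6 matching atoms.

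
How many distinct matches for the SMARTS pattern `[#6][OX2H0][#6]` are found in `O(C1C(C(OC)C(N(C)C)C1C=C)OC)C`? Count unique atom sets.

3

[#6][OX2H0][#6] is the SMARTS for an ether: an aliphatic oxygen bridging two carbons with no H on the oxygen.
The molecule carries 3 separate instances of a methoxy ether (-OCH3) meeting every constraint; each maps to a distinct set of atoms, giving 3 matches.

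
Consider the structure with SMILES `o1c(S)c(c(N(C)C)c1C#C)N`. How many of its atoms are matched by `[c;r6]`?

The query [c;r6] means: aromatic carbon that belongs to a six-membered ring.
Check the 12 heavy atoms by environment: 1× o (aromatic, in 5-ring) → no; 4× c (aromatic, in 5-ring) → no; 1× S (acyclic) → no; 4× C (acyclic) → no; 2× N (acyclic) → no.
No environment satisfies the query, so 0 matching atoms.

0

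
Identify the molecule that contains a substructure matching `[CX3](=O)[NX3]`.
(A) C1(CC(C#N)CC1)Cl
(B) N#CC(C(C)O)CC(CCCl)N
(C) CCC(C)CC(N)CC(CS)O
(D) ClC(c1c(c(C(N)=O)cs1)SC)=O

D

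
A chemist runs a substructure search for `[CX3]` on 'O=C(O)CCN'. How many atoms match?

1

Check the 6 heavy atoms by environment: 2× C (X4) → no; 1× N (X3) → no; 1× C (X3) → match; 1× O (X1) → no; 1× O (X2) → no.
That gives 1 matching atom.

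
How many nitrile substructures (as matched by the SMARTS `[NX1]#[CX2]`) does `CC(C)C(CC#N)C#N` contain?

[NX1]#[CX2] is the SMARTS for a nitrile: a nitrogen triple-bonded to a two-connected carbon.
The molecule carries 2 separate instances of a nitrile (-C#N) meeting every constraint; each maps to a distinct set of atoms, giving 2 matches.

2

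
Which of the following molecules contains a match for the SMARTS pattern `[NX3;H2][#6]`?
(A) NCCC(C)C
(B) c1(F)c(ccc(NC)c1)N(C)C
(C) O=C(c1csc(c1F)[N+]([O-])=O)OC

A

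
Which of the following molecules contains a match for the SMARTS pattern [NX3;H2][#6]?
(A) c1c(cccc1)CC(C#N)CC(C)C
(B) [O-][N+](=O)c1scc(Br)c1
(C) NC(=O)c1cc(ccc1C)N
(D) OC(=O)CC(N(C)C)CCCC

C

[NX3;H2][#6] describes a trivalent nitrogen with two H attached to carbon (a primary amine).
(A) has a nitrile (-C#N) but the nitrogen is NX1 (triple-bonded), not NX3 with two H.
(B) has a nitro group (-[N+](=O)[O-]) but the nitrogen is [N+] with no H, not NX3H2.
(C) contains a primary amino group (-NH2), which satisfies every atom and bond constraint.
(D) has a dimethylamino group (-N(CH3)2) but the nitrogen has H0, not H2.
So the answer is (C).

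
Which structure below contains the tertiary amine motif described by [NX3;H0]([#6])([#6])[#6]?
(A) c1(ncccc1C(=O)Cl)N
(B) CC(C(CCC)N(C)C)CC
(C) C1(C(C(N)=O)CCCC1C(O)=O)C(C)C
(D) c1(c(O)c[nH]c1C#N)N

[NX3;H0]([#6])([#6])[#6] describes a trivalent nitrogen with no H, bonded to three carbons (a tertiary amine).
(A) has a primary amino group (-NH2) but the nitrogen has H2, not H0 with three carbons.
(B) contains a dimethylamino group (-N(CH3)2), which satisfies every atom and bond constraint.
(C) has a primary amide (-C(=O)NH2) but the amide nitrogen has H2 and only one carbon neighbour.
(D) has a primary amino group (-NH2) but the nitrogen has H2, not H0 with three carbons.
So the answer is (B).

B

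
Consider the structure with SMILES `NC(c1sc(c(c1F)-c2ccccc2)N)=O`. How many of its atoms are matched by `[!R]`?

5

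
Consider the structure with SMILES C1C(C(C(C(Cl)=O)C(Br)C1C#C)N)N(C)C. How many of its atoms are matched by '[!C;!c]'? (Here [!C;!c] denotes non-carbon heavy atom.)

5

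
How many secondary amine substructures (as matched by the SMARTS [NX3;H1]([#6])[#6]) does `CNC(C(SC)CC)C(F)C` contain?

[NX3;H1]([#6])[#6] is the SMARTS for a secondary amine: a trivalent nitrogen with one H, bonded to two carbons.
Exactly one fragment in the molecule meets all constraints, giving 1 match.

1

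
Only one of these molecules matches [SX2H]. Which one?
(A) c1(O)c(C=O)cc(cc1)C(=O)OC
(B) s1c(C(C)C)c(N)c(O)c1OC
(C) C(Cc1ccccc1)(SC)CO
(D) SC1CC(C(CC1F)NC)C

[SX2H] describes an aliphatic sulfur with two connections, one being H (a thiol).
(A) has a hydroxyl group (-OH) but it is an -OH, not an -SH.
(B) has a hydroxyl group (-OH) but it is an -OH, not an -SH.
(C) has a hydroxyl group (-OH) but it is an -OH, not an -SH.
(D) contains a thiol (-SH), which satisfies every atom and bond constraint.
So the answer is (D).

D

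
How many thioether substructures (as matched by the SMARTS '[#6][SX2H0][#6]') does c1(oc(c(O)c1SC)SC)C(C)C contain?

2

[#6][SX2H0][#6] is the SMARTS for a thioether: an aliphatic sulfur bridging two carbons with no H on the sulfur.
The molecule carries 2 separate instances of a methylthio ether (-SCH3) meeting every constraint; each maps to a distinct set of atoms, giving 2 matches.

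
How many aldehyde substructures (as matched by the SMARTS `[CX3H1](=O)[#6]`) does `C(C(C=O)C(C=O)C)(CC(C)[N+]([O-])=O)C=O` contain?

[CX3H1](=O)[#6] is the SMARTS for an aldehyde: an sp2 carbon with one H, double-bonded to O and single-bonded to carbon.
The molecule carries 3 separate instances of an aldehyde (-CHO) meeting every constraint; each maps to a distinct set of atoms, giving 3 matches.

3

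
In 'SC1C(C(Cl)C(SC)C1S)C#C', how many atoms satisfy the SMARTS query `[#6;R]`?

5

The query [#6;R] means: carbon that is part of a ring.
Check the 12 heavy atoms by environment: 5× C (in 5-ring) → match; 1× Cl (acyclic) → no; 3× C (acyclic) → no; 3× S (acyclic) → no.
That gives 5 matching atoms.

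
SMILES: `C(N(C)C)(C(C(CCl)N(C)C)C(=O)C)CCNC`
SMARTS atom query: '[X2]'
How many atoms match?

Check the 18 heavy atoms by environment: 12× C (X4) → no; 1× Cl (X1) → no; 3× N (X3) → no; 1× C (X3) → no; 1× O (X1) → no.
No environment satisfies the query, so 0 matching atoms.

0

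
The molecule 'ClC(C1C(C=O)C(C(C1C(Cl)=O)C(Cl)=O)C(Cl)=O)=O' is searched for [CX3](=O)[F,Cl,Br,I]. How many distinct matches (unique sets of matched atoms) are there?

[CX3](=O)[F,Cl,Br,I] is the SMARTS for an acyl halide: a carbonyl carbon bonded to a halogen.
The molecule carries 4 separate instances of an acyl chloride (-C(=O)Cl) meeting every constraint; each maps to a distinct set of atoms, giving 4 matches.

4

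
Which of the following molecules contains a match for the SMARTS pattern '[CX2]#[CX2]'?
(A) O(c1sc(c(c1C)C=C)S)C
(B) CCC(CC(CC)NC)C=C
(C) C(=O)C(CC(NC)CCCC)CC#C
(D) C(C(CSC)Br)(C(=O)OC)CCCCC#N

C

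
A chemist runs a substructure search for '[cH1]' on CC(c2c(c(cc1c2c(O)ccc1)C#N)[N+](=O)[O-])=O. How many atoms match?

4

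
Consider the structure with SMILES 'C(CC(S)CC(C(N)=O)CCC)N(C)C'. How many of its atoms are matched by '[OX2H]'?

0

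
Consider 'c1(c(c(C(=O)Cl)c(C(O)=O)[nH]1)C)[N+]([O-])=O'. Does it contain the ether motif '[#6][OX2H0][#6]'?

The pattern [#6][OX2H0][#6] describes an aliphatic oxygen bridging two carbons with no H on the oxygen — an ether.
The closest candidate here is a carboxylic acid group (-C(=O)OH), but the -OH oxygen has H1; the =O is OX1, not OX2. No other fragment satisfies the full query, so there is no match.

No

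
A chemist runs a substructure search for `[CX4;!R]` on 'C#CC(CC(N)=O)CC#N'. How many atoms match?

3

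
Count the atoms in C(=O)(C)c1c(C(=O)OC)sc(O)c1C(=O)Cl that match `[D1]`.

The query [D1] means: atom with exactly one heavy-atom neighbour (degree 1).
Check the 16 heavy atoms by environment: 1× s (aromatic, D2) → no; 4× c (aromatic, D3) → no; 3× C (D3) → no; 4× O (D1) → match; 1× O (D2) → no; 2× C (D1) → match; 1× Cl (D1) → match.
Summing the matching environments: 4 + 2 + 1 = 7 matching atoms.

7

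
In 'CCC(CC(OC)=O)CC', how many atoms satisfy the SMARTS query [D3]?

Check the 10 heavy atoms by environment: 3× C (D2) → no; 2× C (D3) → match; 1× O (D1) → no; 1× O (D2) → no; 3× C (D1) → no.
That gives 2 matching atoms.

2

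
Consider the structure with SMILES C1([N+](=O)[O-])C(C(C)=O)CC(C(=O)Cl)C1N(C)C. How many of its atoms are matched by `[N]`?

2

The query [N] means: uppercase N matches aliphatic (non-aromatic) nitrogen only.
Check the 17 heavy atoms by environment: 10× C → no; 1× N → match; 3× O → no; 1× Cl → no; 1× N (charge +1) → match; 1× O (charge -1) → no.
Summing the matching environments: 1 + 1 = 2 matching atoms.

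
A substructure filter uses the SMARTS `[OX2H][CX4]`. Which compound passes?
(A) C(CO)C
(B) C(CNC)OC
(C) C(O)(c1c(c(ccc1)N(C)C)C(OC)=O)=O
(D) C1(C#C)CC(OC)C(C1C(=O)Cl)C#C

[OX2H][CX4] describes a hydroxyl oxygen bound to an sp3 (X4) carbon (an aliphatic alcohol).
(A) contains a hydroxyl group (-OH), which satisfies every atom and bond constraint.
(B) has a methoxy ether (-OCH3) but the oxygen has H0 (ether), not H1.
(C) has a carboxylic acid group (-C(=O)OH) but the -OH is on a CX3 carbonyl carbon, not a CX4 carbon.
(D) has a methoxy ether (-OCH3) but the oxygen has H0 (ether), not H1.
So the answer is (A).

A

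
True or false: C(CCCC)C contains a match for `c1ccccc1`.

False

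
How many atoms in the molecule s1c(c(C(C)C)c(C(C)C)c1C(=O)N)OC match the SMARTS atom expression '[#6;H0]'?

The query [#6;H0] means: any carbon with no attached hydrogen.
Check the 16 heavy atoms by environment: 1× s (aromatic, H0) → no; 4× c (aromatic, H0) → match; 1× C (H0) → match; 2× O (H0) → no; 1× N (H2) → no; 2× C (H1) → no; 5× C (H3) → no.
Summing the matching environments: 4 + 1 = 5 matching atoms.

5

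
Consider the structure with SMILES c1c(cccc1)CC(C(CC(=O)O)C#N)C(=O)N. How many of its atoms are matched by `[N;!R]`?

The query [N;!R] means: aliphatic nitrogen not in a ring.
Check the 18 heavy atoms by environment: 7× C (acyclic) → no; 3× O (acyclic) → no; 2× N (acyclic) → match; 6× c (aromatic, in 6-ring) → no.
That gives 2 matching atoms.

2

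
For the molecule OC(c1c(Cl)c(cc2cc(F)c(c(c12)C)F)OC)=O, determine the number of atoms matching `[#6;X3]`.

Check the 19 heavy atoms by environment: 10× c (aromatic, X3) → match; 2× C (X4) → no; 1× C (X3) → match; 1× O (X1) → no; 2× O (X2) → no; 1× Cl (X1) → no; 2× F (X1) → no.
Summing the matching environments: 10 + 1 = 11 matching atoms.

11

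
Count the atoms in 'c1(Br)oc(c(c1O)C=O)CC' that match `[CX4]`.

Check the 11 heavy atoms by environment: 1× o (aromatic, X2) → no; 4× c (aromatic, X3) → no; 1× Br (X1) → no; 1× O (X2) → no; 2× C (X4) → match; 1× C (X3) → no; 1× O (X1) → no.
That gives 2 matching atoms.

2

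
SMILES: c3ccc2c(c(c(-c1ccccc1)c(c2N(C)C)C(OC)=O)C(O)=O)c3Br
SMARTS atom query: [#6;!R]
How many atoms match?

The query [#6;!R] means: carbon not in any ring.
Check the 27 heavy atoms by environment: 16× c (aromatic, in 6-ring) → no; 5× C (acyclic) → match; 4× O (acyclic) → no; 1× Br (acyclic) → no; 1× N (acyclic) → no.
That gives 5 matching atoms.

5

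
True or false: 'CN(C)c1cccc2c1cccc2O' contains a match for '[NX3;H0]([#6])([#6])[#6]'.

True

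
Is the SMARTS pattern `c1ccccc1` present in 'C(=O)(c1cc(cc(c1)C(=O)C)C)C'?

The pattern c1ccccc1 describes six aromatic carbons in a ring — a benzene ring.
The required atom environment is present in the molecule, so the pattern matches.

Yes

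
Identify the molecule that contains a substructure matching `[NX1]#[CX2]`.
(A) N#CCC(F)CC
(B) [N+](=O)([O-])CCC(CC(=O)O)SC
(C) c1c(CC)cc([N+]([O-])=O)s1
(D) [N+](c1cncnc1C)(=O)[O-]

[NX1]#[CX2] describes a nitrogen triple-bonded to a two-connected carbon (a nitrile).
(A) contains a nitrile (-C#N), which satisfies every atom and bond constraint.
(B) has a nitro group (-[N+](=O)[O-]) but there is no C#N triple bond.
(C) has a nitro group (-[N+](=O)[O-]) but there is no C#N triple bond.
(D) has a nitro group (-[N+](=O)[O-]) but there is no C#N triple bond.
So the answer is (A).

A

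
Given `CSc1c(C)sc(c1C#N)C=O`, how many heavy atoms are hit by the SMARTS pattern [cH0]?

4

The query [cH0] means: aromatic carbon with no attached hydrogen (substituted or ring-fusion).
Check the 12 heavy atoms by environment: 1× s (aromatic, H0) → no; 4× c (aromatic, H0) → match; 1× C (H1) → no; 1× O (H0) → no; 2× C (H3) → no; 1× C (H0) → no; 1× N (H0) → no; 1× S (H0) → no.
That gives 4 matching atoms.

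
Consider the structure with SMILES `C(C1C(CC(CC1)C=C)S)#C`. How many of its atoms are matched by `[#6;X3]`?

2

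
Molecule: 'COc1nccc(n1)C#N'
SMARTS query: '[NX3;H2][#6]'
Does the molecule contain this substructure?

No

The pattern [NX3;H2][#6] describes a trivalent nitrogen with two H attached to carbon — a primary amine.
The closest candidate here is a nitrile (-C#N), but the nitrogen is NX1 (triple-bonded), not NX3 with two H. No other fragment satisfies the full query, so there is no match.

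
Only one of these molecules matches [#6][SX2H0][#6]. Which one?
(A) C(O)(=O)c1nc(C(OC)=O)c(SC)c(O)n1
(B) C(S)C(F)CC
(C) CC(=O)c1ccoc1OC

A

[#6][SX2H0][#6] describes an aliphatic sulfur bridging two carbons with no H on the sulfur (a thioether).
(A) contains a methylthio ether (-SCH3), which satisfies every atom and bond constraint.
(B) has a thiol (-SH) but the sulfur has H1, not H0 bridging two carbons.
(C) has a methoxy ether (-OCH3) but the bridging atom is O, not S.
So the answer is (A).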